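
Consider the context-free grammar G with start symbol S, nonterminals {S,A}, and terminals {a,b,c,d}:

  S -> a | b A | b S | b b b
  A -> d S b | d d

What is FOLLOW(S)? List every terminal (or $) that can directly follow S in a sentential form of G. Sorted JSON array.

FIRST sets, iterate to fixpoint:
[1]
  A via A→d S b: +{d}
  S via S→a: +{a}
  S via S→b A: +{b}
  S: {a,b}  A: {d}
[2] done
  S: {a,b}  A: {d}

FOLLOW sets:
seed FOLLOW(S) with $
pass 1:
  A→d S b: FOLLOW(S) ⊇ FIRST(b) = {b}; new: +{b}
  S→b A: FOLLOW(A) ⊇ FOLLOW(S) ⊇ {$,b}; new: +{$,b}
  FOLLOW(S)={$,b}  FOLLOW(A)={$,b}
pass 2: done
  FOLLOW(S)={$,b}  FOLLOW(A)={$,b}

FOLLOW(S) = ["$", "b"]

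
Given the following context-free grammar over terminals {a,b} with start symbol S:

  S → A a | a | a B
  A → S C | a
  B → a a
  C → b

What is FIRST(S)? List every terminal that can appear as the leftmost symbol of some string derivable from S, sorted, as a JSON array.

FIRST sets, iterate to fixpoint:
round 1:
  A via A→a: +{a}
  B via B→a a: +{a}
  C via C→b: +{b}
  S via S→A a: +{a}
  S: {a}  A: {a}  B: {a}  C: {b}
round 2: done
  S: {a}  A: {a}  B: {a}  C: {b}

FIRST(S) = ["a"]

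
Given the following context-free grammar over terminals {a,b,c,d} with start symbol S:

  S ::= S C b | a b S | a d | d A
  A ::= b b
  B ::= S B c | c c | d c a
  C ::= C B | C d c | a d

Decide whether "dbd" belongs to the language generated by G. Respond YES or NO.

Convert to CNF:
  S -> S X7 | T2 A | T3 T2 | T3 X8
  A -> T0 T0
  B -> S X4 | T1 T1 | T2 X5
  C -> C B | C X6 | T3 T2
  T0 -> b
  T1 -> c
  T2 -> d
  T3 -> a
  X4 -> B T1
  X5 -> T1 T3
  X6 -> T2 T1
  X7 -> C T0
  X8 -> T0 S

CYK table (by increasing span):
  T[0,0] 'd' = {T2}  orig:{}
  T[1,1] 'b' = {T0}  orig:{}
  T[2,2] 'd' = {T2}  orig:{}
  T[0,1] 'db' = ∅
  T[1,2] 'bd' = ∅
  T[0,2] 'dbd' = ∅

S ∉ T[0,2] ⇒ NO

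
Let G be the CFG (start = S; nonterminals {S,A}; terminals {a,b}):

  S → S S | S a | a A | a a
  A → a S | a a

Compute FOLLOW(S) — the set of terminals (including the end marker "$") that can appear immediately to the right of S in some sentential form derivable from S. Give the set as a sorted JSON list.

FIRST iteration:
pass 1:
  A via A→a S: +{a}
  S via S→a A: +{a}
  S: {a}  A: {a}
pass 2: — fixpoint
  S: {a}  A: {a}

FOLLOW iteration:
initialize: $ ∈ FOLLOW(S)
[1]
  S→S S: FOLLOW(S) ⊇ FIRST(S) = {a}; new: +{a}
  S→a A: FOLLOW(A) ⊇ FOLLOW(S) ⊇ {$,a}; new: +{$,a}
  FOLLOW(S)={$,a}  FOLLOW(A)={$,a}
[2] — fixpoint
  FOLLOW(S)={$,a}  FOLLOW(A)={$,a}

FOLLOW(S) = ["$", "a"]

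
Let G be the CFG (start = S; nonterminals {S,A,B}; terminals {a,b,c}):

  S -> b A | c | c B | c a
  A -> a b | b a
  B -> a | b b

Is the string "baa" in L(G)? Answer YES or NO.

Convert to CNF:
  S -> T1 A | T2 B | T2 T0 | c
  A -> T0 T1 | T1 T0
  B -> T1 T1 | a
  T0 -> a
  T1 -> b
  T2 -> c

CYK table (by increasing span):
  T[0,0] 'b' = {T1}  orig:{}
  T[1,1] 'a' = {B,T0}  orig:{B}
  T[2,2] 'a' = {B,T0}  orig:{B}
  T[0,1] 'ba' = {A}
  T[1,2] 'aa' = ∅
  T[0,2] 'baa' = ∅

S ∉ T[0,2] ⇒ NO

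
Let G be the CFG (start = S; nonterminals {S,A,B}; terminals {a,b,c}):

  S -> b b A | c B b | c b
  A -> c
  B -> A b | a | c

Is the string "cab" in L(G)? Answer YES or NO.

CNF form of G:
  S -> T0 X2 | T1 T0 | T1 X3
  A -> c
  B -> A T0 | a | c
  T0 -> b
  T1 -> c
  X2 -> T0 A
  X3 -> B T0

CYK fill:
  T[0,0] 'c' = {A,B,T1}  orig:{A,B}
  T[1,1] 'a' = {B}
  T[2,2] 'b' = {T0}  orig:{}
  T[0,1] 'ca' = ∅
  T[1,2] 'ab' = {X3}  orig:{}
  T[0,2] 'cab' = {S}

S ∈ T[0,2] ⇒ YES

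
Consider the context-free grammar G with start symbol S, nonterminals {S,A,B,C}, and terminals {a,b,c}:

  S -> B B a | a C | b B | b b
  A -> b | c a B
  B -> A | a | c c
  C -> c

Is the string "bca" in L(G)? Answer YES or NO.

CNF form of G:
  S -> B X5 | T1 C | T2 B | T2 T2
  A -> T0 X3 | b
  B -> T0 T0 | T0 X4 | a | b
  C -> c
  T0 -> c
  T1 -> a
  T2 -> b
  X3 -> T1 B
  X4 -> T1 B
  X5 -> B T1

CYK fill:
  T[0,0] 'b' = {A,B,T2}  orig:{A,B}
  T[1,1] 'c' = {C,T0}  orig:{C}
  T[2,2] 'a' = {B,T1}  orig:{B}
  T[0,1] 'bc' = ∅
  T[1,2] 'ca' = ∅
  T[0,2] 'bca' = ∅

S ∉ T[0,2] ⇒ NO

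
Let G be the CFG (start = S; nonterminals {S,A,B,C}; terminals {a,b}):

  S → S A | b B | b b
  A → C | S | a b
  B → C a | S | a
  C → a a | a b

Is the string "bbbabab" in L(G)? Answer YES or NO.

CNF form of G:
  S -> S A | T1 B | T1 T1
  A -> S A | T0 T0 | T0 T1 | T1 B | T1 T1
  B -> C T0 | S A | T1 B | T1 T1 | a
  C -> T0 T0 | T0 T1
  T0 -> a
  T1 -> b

CYK table (by increasing span):
  [0..0]={T1}  "b"  orig:{}
  [1..1]={T1}  "b"  orig:{}
  [2..2]={T1}  "b"  orig:{}
  [3..3]={B,T0}  "a"  orig:{B}
  [4..4]={T1}  "b"  orig:{}
  [5..5]={B,T0}  "a"  orig:{B}
  [6..6]={T1}  "b"  orig:{}
  [0..1]={A,B,S}  "bb"
  [1..2]={A,B,S}  "bb"
  [2..3]={A,B,S}  "ba"
  [3..4]={A,C}  "ab"
  [4..5]={A,B,S}  "ba"
  [5..6]={A,C}  "ab"
  [0..2]={A,B,S}  "bbb"
  [1..3]={A,B,S}  "bba"
  [2..4]=∅  "bab"
  [3..5]={B}  "aba"
  [4..6]=∅  "bab"
  [0..3]={A,B,S}  "bbba"
  [1..4]={A,B,S}  "bbab"
  [2..5]={A,B,S}  "baba"
  [3..6]=∅  "abab"
  [0..4]={A,B,S}  "bbbab"
  [1..5]={A,B,S}  "bbaba"
  [2..6]=∅  "babab"
  [0..5]={A,B,S}  "bbbaba"
  [1..6]={A,B,S}  "bbabab"
  [0..6]={A,B,S}  "bbbabab"

S ∈ T[0,6] ⇒ YES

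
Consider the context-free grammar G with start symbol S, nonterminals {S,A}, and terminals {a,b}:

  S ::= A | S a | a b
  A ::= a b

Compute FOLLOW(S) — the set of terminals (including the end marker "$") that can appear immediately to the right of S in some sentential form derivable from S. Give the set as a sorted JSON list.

Compute FIRST by fixpoint:
round 1:
  A via A→a b: +{a}
  S via S→A: +{a}
  S: {a}  A: {a}
round 2: (stable)
  S: {a}  A: {a}

FOLLOW sets:
initialize: $ ∈ FOLLOW(S)
iter 1:
  S→A: FOLLOW(A) ⊇ FOLLOW(S) ⊇ {$}; new: +{$}
  S→S a: FOLLOW(S) ⊇ FIRST(a) = {a}; new: +{a}
  FOLLOW(S)={$,a}  FOLLOW(A)={$}
iter 2:
  S→A: FOLLOW(A) ⊇ FOLLOW(S) ⊇ {$,a}; new: +{a}
  FOLLOW(S)={$,a}  FOLLOW(A)={$,a}
iter 3: — fixpoint
  FOLLOW(S)={$,a}  FOLLOW(A)={$,a}

FOLLOW(S) = ["$", "a"]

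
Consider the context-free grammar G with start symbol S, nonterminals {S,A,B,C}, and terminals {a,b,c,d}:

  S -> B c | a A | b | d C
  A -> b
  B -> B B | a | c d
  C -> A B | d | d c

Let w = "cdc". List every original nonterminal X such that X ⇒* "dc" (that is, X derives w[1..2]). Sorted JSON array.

CNF form of G:
  S -> B T0 | T1 C | T2 A | b
  A -> b
  B -> B B | T0 T1 | a
  C -> A B | T1 T0 | d
  T0 -> c
  T1 -> d
  T2 -> a

CYK table (by increasing span) (cells [i..j] with 1 ≤ i ≤ j ≤ 2 only):
  T[1,1] 'd' = {C,T1}  orig:{C}
  T[2,2] 'c' = {T0}  orig:{}
  T[1,2] 'dc' = {C}

Original NTs in T[1,2] deriving "dc": ["C"]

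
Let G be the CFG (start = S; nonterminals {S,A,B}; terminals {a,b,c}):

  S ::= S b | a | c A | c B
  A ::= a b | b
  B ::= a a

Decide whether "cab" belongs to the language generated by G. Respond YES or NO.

Convert to CNF:
  S -> S T1 | T2 A | T2 B | a
  A -> T0 T1 | b
  B -> T0 T0
  T0 -> a
  T1 -> b
  T2 -> c

CYK table (by increasing span):
  [0..0]={T2}  "c"  orig:{}
  [1..1]={S,T0}  "a"  orig:{S}
  [2..2]={A,T1}  "b"  orig:{A}
  [0..1]=∅  "ca"
  [1..2]={A,S}  "ab"
  [0..2]={S}  "cab"

S ∈ T[0,2] ⇒ YES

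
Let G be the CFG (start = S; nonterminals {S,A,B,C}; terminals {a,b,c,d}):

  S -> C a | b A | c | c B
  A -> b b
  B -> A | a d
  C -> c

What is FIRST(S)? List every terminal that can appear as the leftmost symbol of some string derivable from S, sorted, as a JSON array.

Compute FIRST by fixpoint:
[1]
  A via A→b b: +{b}
  B via B→A: +{b}
  B via B→a d: +{a}
  C via C→c: +{c}
  S via S→C a: +{c}
  S via S→b A: +{b}
  S: {b,c}  A: {b}  B: {a,b}  C: {c}
[2] done
  S: {b,c}  A: {b}  B: {a,b}  C: {c}

FIRST(S) = ["b", "c"]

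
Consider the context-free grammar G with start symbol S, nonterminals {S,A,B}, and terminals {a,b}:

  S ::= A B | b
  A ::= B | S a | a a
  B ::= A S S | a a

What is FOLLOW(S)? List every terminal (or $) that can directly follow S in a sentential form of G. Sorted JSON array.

Compute FIRST by fixpoint:
round 1:
  A via A→a a: +{a}
  B via B→A S S: +{a}
  S via S→A B: +{a}
  S via S→b: +{b}
  FIRST(S)={a,b}  FIRST(A)={a}  FIRST(B)={a}
round 2:
  A via A→S a: +{b}
  B via B→A S S: +{b}
  FIRST(S)={a,b}  FIRST(A)={a,b}  FIRST(B)={a,b}
round 3: done
  FIRST(S)={a,b}  FIRST(A)={a,b}  FIRST(B)={a,b}

FOLLOW iteration:
initialize: $ ∈ FOLLOW(S)
iter 1:
  A→S a: FOLLOW(S) ⊇ FIRST(a) = {a}; new: +{a}
  B→A S S: FOLLOW(A) ⊇ FIRST(S) = {a,b}; new: +{a,b}
  B→A S S: FOLLOW(S) ⊇ FIRST(S) = {a,b}; new: +{b}
  S→A B: FOLLOW(B) ⊇ FOLLOW(S) ⊇ {$,a,b}; new: +{$,a,b}
  S: {$,a,b}  A: {a,b}  B: {$,a,b}
iter 2: (no change)
  S: {$,a,b}  A: {a,b}  B: {$,a,b}

FOLLOW(S) = ["$", "a", "b"]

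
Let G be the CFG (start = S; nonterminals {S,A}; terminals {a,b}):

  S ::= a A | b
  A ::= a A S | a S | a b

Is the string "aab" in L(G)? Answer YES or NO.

CNF form of G:
  S -> T0 A | b
  A -> T0 S | T0 T1 | T0 X2
  T0 -> a
  T1 -> b
  X2 -> A S

CYK table (by increasing span):
  cell(0,0) a: {T0}  orig:{}
  cell(1,1) a: {T0}  orig:{}
  cell(2,2) b: {S,T1}  orig:{S}
  cell(0,1) aa: ∅
  cell(1,2) ab: {A}
  cell(0,2) aab: {S}

S ∈ T[0,2] ⇒ YES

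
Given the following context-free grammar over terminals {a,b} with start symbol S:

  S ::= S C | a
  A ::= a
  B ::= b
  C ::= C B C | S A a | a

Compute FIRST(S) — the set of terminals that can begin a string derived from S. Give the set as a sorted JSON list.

Compute FIRST by fixpoint:
iter 1:
  A via A→a: +{a}
  B via B→b: +{b}
  C via C→a: +{a}
  S via S→a: +{a}
  S: {a}  A: {a}  B: {b}  C: {a}
iter 2: (no change)
  S: {a}  A: {a}  B: {b}  C: {a}

FIRST(S) = ["a"]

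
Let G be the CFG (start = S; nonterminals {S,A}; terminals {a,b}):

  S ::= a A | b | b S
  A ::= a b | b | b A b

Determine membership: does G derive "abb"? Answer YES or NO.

CNF form of G:
  S -> T0 A | T1 S | b
  A -> T0 T1 | T1 X2 | b
  T0 -> a
  T1 -> b
  X2 -> A T1

Fill CYK table bottom-up:
  cell(0,0) a: {T0}  orig:{}
  cell(1,1) b: {A,S,T1}  orig:{A,S}
  cell(2,2) b: {A,S,T1}  orig:{A,S}
  cell(0,1) ab: {A,S}
  cell(1,2) bb: {S,X2}  orig:{S}
  cell(0,2) abb: {X2}  orig:{}

S ∉ T[0,2] ⇒ NO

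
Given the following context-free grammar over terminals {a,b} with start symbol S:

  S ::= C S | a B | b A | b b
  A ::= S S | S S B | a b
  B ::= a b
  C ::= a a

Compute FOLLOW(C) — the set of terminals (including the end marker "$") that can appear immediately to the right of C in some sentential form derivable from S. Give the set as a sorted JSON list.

FIRST iteration:
[1]
  A via A→a b: +{a}
  B via B→a b: +{a}
  C via C→a a: +{a}
  S via S→C S: +{a}
  S via S→b A: +{b}
  S: {a,b}  A: {a}  B: {a}  C: {a}
[2]
  A via A→S S: +{b}
  S: {a,b}  A: {a,b}  B: {a}  C: {a}
[3] — fixpoint
  S: {a,b}  A: {a,b}  B: {a}  C: {a}

FOLLOW iteration:
seed FOLLOW(S) with $
round 1:
  A→S S: FOLLOW(S) ⊇ FIRST(S) = {a,b}; new: +{a,b}
  S→C S: FOLLOW(C) ⊇ FIRST(S) = {a,b}; new: +{a,b}
  S→a B: FOLLOW(B) ⊇ FOLLOW(S) ⊇ {$,a,b}; new: +{$,a,b}
  S→b A: FOLLOW(A) ⊇ FOLLOW(S) ⊇ {$,a,b}; new: +{$,a,b}
  S: {$,a,b}  A: {$,a,b}  B: {$,a,b}  C: {a,b}
round 2: (stable)
  S: {$,a,b}  A: {$,a,b}  B: {$,a,b}  C: {a,b}

FOLLOW(C) = ["a", "b"]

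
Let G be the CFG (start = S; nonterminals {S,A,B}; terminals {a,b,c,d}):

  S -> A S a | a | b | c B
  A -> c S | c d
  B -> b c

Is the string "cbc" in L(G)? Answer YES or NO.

Convert to CNF:
  S -> A X4 | T0 B | a | b
  A -> T0 S | T0 T1
  B -> T2 T0
  T0 -> c
  T1 -> d
  T2 -> b
  T3 -> a
  X4 -> S T3

Fill CYK table bottom-up:
  [0..0]={T0}  "c"  orig:{}
  [1..1]={S,T2}  "b"  orig:{S}
  [2..2]={T0}  "c"  orig:{}
  [0..1]={A}  "cb"
  [1..2]={B}  "bc"
  [0..2]={S}  "cbc"

S ∈ T[0,2] ⇒ YES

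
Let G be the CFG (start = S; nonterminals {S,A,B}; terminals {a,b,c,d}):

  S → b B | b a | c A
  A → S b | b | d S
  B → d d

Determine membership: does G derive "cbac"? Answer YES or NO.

CNF form of G:
  S -> T0 B | T0 T2 | T3 A
  A -> S T0 | T1 S | b
  B -> T1 T1
  T0 -> b
  T1 -> d
  T2 -> a
  T3 -> c

Fill CYK table bottom-up:
  T[0,0] 'c' = {T3}  orig:{}
  T[1,1] 'b' = {A,T0}  orig:{A}
  T[2,2] 'a' = {T2}  orig:{}
  T[3,3] 'c' = {T3}  orig:{}
  T[0,1] 'cb' = {S}
  T[1,2] 'ba' = {S}
  T[2,3] 'ac' = ∅
  T[0,2] 'cba' = ∅
  T[1,3] 'bac' = ∅
  T[0,3] 'cbac' = ∅

S ∉ T[0,3] ⇒ NO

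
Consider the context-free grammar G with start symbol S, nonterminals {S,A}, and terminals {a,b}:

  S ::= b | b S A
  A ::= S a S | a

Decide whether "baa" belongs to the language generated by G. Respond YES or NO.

CNF form of G:
  S -> T1 X3 | b
  A -> S X2 | a
  T0 -> a
  T1 -> b
  X2 -> T0 S
  X3 -> S A

CYK fill:
  [0..0]={S,T1}  "b"  orig:{S}
  [1..1]={A,T0}  "a"  orig:{A}
  [2..2]={A,T0}  "a"  orig:{A}
  [0..1]={X3}  "ba"  orig:{}
  [1..2]=∅  "aa"
  [0..2]=∅  "baa"

S ∉ T[0,2] ⇒ NO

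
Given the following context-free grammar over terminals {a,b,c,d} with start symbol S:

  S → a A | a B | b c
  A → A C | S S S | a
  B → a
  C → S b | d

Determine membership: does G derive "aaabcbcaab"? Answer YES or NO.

CNF form of G:
  S -> T0 T2 | T1 A | T1 B
  A -> A C | S X3 | a
  B -> a
  C -> S T0 | d
  T0 -> b
  T1 -> a
  T2 -> c
  X3 -> S S

CYK table (by increasing span):
  cell(0,0) a: {A,B,T1}  orig:{A,B}
  cell(1,1) a: {A,B,T1}  orig:{A,B}
  cell(2,2) a: {A,B,T1}  orig:{A,B}
  cell(3,3) b: {T0}  orig:{}
  cell(4,4) c: {T2}  orig:{}
  cell(5,5) b: {T0}  orig:{}
  cell(6,6) c: {T2}  orig:{}
  cell(7,7) a: {A,B,T1}  orig:{A,B}
  cell(8,8) a: {A,B,T1}  orig:{A,B}
  cell(9,9) b: {T0}  orig:{}
  cell(0,1) aa: {S}
  cell(1,2) aa: {S}
  cell(2,3) ab: ∅
  cell(3,4) bc: {S}
  cell(4,5) cb: ∅
  cell(5,6) bc: {S}
  cell(6,7) ca: ∅
  cell(7,8) aa: {S}
  cell(8,9) ab: ∅
  cell(0,2) aaa: ∅
  cell(1,3) aab: {C}
  cell(2,4) abc: ∅
  cell(3,5) bcb: {C}
  cell(4,6) cbc: ∅
  cell(5,7) bca: ∅
  cell(6,8) caa: ∅
  cell(7,9) aab: {C}
  cell(0,3) aaab: {A}
  cell(1,4) aabc: {X3}  orig:{}
  cell(2,5) abcb: {A}
  cell(3,6) bcbc: {X3}  orig:{}
  cell(4,7) cbca: ∅
  cell(5,8) bcaa: {X3}  orig:{}
  cell(6,9) caab: ∅
  cell(0,4) aaabc: ∅
  cell(1,5) aabcb: {S}
  cell(2,6) abcbc: ∅
  cell(3,7) bcbca: ∅
  cell(4,8) cbcaa: ∅
  cell(5,9) bcaab: ∅
  cell(0,5) aaabcb: ∅
  cell(1,6) aabcbc: {A}
  cell(2,7) abcbca: ∅
  cell(3,8) bcbcaa: {A}
  cell(4,9) cbcaab: ∅
  cell(0,6) aaabcbc: {S}
  cell(1,7) aabcbca: ∅
  cell(2,8) abcbcaa: {S}
  cell(3,9) bcbcaab: ∅
  cell(0,7) aaabcbca: ∅
  cell(1,8) aabcbcaa: ∅
  cell(2,9) abcbcaab: {C}
  cell(0,8) aaabcbcaa: {X3}  orig:{}
  cell(1,9) aabcbcaab: {A}
  cell(0,9) aaabcbcaab: {S}

S ∈ T[0,9] ⇒ YES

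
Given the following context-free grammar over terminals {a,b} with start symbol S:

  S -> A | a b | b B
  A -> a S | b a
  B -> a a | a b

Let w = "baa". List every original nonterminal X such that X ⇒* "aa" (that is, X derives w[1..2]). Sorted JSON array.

Convert to CNF:
  S -> T0 S | T0 T1 | T1 B | T1 T0
  A -> T0 S | T1 T0
  B -> T0 T0 | T0 T1
  T0 -> a
  T1 -> b

Fill CYK table bottom-up — only the sub-triangle for w[1..2]:
  cell(1,1) a: {T0}  orig:{}
  cell(2,2) a: {T0}  orig:{}
  cell(1,2) aa: {B}

Original NTs in T[1,2] deriving "aa": ["B"]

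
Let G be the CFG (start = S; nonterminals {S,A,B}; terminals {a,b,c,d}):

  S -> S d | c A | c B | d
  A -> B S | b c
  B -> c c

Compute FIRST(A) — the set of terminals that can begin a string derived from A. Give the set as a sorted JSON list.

Compute FIRST by fixpoint:
round 1:
  A via A→b c: +{b}
  B via B→c c: +{c}
  S via S→c A: +{c}
  S via S→d: +{d}
  FIRST(S)={c,d}  FIRST(A)={b}  FIRST(B)={c}
round 2:
  A via A→B S: +{c}
  FIRST(S)={c,d}  FIRST(A)={b,c}  FIRST(B)={c}
round 3: — fixpoint
  FIRST(S)={c,d}  FIRST(A)={b,c}  FIRST(B)={c}

FIRST(A) = ["b", "c"]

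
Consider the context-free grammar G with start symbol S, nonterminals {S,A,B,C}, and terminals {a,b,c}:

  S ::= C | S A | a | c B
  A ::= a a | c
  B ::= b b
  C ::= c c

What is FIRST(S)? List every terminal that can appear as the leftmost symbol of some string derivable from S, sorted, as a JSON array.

FIRST sets, iterate to fixpoint:
pass 1:
  A via A→a a: +{a}
  A via A→c: +{c}
  B via B→b b: +{b}
  C via C→c c: +{c}
  S via S→C: +{c}
  S via S→a: +{a}
  FIRST[S]={a,c}  FIRST[A]={a,c}  FIRST[B]={b}  FIRST[C]={c}
pass 2: — fixpoint
  FIRST[S]={a,c}  FIRST[A]={a,c}  FIRST[B]={b}  FIRST[C]={c}

FIRST(S) = ["a", "c"]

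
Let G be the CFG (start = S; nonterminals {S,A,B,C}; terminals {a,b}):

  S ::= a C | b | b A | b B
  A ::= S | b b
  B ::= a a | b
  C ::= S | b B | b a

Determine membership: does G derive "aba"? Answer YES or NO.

CNF form of G:
  S -> T0 C | T1 A | T1 B | b
  A -> T0 C | T1 A | T1 B | T1 T1 | b
  B -> T0 T0 | b
  C -> T0 C | T1 A | T1 B | T1 T0 | b
  T0 -> a
  T1 -> b

CYK table (by increasing span):
  [0..0]={T0}  "a"  orig:{}
  [1..1]={A,B,C,S,T1}  "b"  orig:{A,B,C,S}
  [2..2]={T0}  "a"  orig:{}
  [0..1]={A,C,S}  "ab"
  [1..2]={C}  "ba"
  [0..2]={A,C,S}  "aba"

S ∈ T[0,2] ⇒ YES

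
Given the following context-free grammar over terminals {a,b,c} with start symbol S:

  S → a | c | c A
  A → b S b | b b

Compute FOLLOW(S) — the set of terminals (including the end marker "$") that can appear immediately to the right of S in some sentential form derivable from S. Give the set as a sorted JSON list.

FIRST iteration:
iter 1:
  A via A→b S b: +{b}
  S via S→a: +{a}
  S via S→c: +{c}
  FIRST(S)={a,c}  FIRST(A)={b}
iter 2: (stable)
  FIRST(S)={a,c}  FIRST(A)={b}

FOLLOW sets:
seed FOLLOW(S) with $
pass 1:
  A→b S b: FOLLOW(S) ⊇ FIRST(b) = {b}; new: +{b}
  S→c A: FOLLOW(A) ⊇ FOLLOW(S) ⊇ {$,b}; new: +{$,b}
  S: {$,b}  A: {$,b}
pass 2: — fixpoint
  S: {$,b}  A: {$,b}

FOLLOW(S) = ["$", "b"]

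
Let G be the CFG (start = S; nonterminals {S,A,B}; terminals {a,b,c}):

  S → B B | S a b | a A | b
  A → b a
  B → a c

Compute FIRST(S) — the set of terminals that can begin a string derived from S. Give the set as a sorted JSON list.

FIRST iteration:
[1]
  A via A→b a: +{b}
  B via B→a c: +{a}
  S via S→B B: +{a}
  S via S→b: +{b}
  FIRST[S]={a,b}  FIRST[A]={b}  FIRST[B]={a}
[2] (no change)
  FIRST[S]={a,b}  FIRST[A]={b}  FIRST[B]={a}

FIRST(S) = ["a", "b"]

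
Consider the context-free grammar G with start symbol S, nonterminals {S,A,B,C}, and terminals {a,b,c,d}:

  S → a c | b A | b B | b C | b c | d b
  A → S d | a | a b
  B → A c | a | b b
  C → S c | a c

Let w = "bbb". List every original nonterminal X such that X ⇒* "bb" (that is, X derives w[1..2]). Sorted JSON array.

CNF form of G:
  S -> T0 T2 | T1 T3 | T2 A | T2 B | T2 C | T2 T3
  A -> S T0 | T1 T2 | a
  B -> A T3 | T2 T2 | a
  C -> S T3 | T1 T3
  T0 -> d
  T1 -> a
  T2 -> b
  T3 -> c

CYK table (by increasing span), restricted to cells inside w[1..2]:
  T[1,1] 'b' = {T2}  orig:{}
  T[2,2] 'b' = {T2}  orig:{}
  T[1,2] 'bb' = {B}

Original NTs in T[1,2] deriving "bb": ["B"]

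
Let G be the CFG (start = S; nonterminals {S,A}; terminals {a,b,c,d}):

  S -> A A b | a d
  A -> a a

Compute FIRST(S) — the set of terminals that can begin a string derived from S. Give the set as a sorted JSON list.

Compute FIRST by fixpoint:
[1]
  A via A→a a: +{a}
  S via S→A A b: +{a}
  FIRST[S]={a}  FIRST[A]={a}
[2] — fixpoint
  FIRST[S]={a}  FIRST[A]={a}

FIRST(S) = ["a"]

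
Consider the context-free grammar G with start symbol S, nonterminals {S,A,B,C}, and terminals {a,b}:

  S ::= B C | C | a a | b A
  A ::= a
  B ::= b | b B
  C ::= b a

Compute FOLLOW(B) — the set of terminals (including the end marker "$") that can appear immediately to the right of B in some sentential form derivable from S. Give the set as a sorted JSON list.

Compute FIRST by fixpoint:
round 1:
  A via A→a: +{a}
  B via B→b: +{b}
  C via C→b a: +{b}
  S via S→B C: +{b}
  S via S→a a: +{a}
  FIRST[S]={a,b}  FIRST[A]={a}  FIRST[B]={b}  FIRST[C]={b}
round 2: — fixpoint
  FIRST[S]={a,b}  FIRST[A]={a}  FIRST[B]={b}  FIRST[C]={b}

Compute FOLLOW by fixpoint:
initialize: $ ∈ FOLLOW(S)
pass 1:
  S→B C: FOLLOW(B) ⊇ FIRST(C) = {b}; new: +{b}
  S→B C: FOLLOW(C) ⊇ FOLLOW(S) ⊇ {$}; new: +{$}
  S→b A: FOLLOW(A) ⊇ FOLLOW(S) ⊇ {$}; new: +{$}
  FOLLOW[S]={$}  FOLLOW[A]={$}  FOLLOW[B]={b}  FOLLOW[C]={$}
pass 2: (no change)
  FOLLOW[S]={$}  FOLLOW[A]={$}  FOLLOW[B]={b}  FOLLOW[C]={$}

FOLLOW(B) = ["b"]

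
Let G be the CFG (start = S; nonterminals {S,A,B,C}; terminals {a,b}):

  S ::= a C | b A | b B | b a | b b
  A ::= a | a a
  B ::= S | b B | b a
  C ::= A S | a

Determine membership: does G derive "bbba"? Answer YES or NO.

CNF form of G:
  S -> T0 C | T1 A | T1 B | T1 T0 | T1 T1
  A -> T0 T0 | a
  B -> T0 C | T1 A | T1 B | T1 T0 | T1 T1
  C -> A S | a
  T0 -> a
  T1 -> b

Fill CYK table bottom-up:
  [0..0]={T1}  "b"  orig:{}
  [1..1]={T1}  "b"  orig:{}
  [2..2]={T1}  "b"  orig:{}
  [3..3]={A,C,T0}  "a"  orig:{A,C}
  [0..1]={B,S}  "bb"
  [1..2]={B,S}  "bb"
  [2..3]={B,S}  "ba"
  [0..2]={B,S}  "bbb"
  [1..3]={B,S}  "bba"
  [0..3]={B,S}  "bbba"

S ∈ T[0,3] ⇒ YES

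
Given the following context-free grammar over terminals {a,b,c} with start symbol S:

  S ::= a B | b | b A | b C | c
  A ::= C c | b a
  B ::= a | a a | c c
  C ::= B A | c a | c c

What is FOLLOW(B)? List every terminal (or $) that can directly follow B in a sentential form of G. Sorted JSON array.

FIRST sets, iterate to fixpoint:
[1]
  A via A→b a: +{b}
  B via B→a: +{a}
  B via B→c c: +{c}
  C via C→B A: +{a,c}
  S via S→a B: +{a}
  S via S→b: +{b}
  S via S→c: +{c}
  S: {a,b,c}  A: {b}  B: {a,c}  C: {a,c}
[2]
  A via A→C c: +{a,c}
  S: {a,b,c}  A: {a,b,c}  B: {a,c}  C: {a,c}
[3] — fixpoint
  S: {a,b,c}  A: {a,b,c}  B: {a,c}  C: {a,c}

FOLLOW iteration:
seed FOLLOW(S) with $
[1]
  A→C c: FOLLOW(C) ⊇ FIRST(c) = {c}; new: +{c}
  C→B A: FOLLOW(B) ⊇ FIRST(A) = {a,b,c}; new: +{a,b,c}
  C→B A: FOLLOW(A) ⊇ FOLLOW(C) ⊇ {c}; new: +{c}
  S→a B: FOLLOW(B) ⊇ FOLLOW(S) ⊇ {$}; new: +{$}
  S→b A: FOLLOW(A) ⊇ FOLLOW(S) ⊇ {$}; new: +{$}
  S→b C: FOLLOW(C) ⊇ FOLLOW(S) ⊇ {$}; new: +{$}
  FOLLOW(S)={$}  FOLLOW(A)={$,c}  FOLLOW(B)={$,a,b,c}  FOLLOW(C)={$,c}
[2] — fixpoint
  FOLLOW(S)={$}  FOLLOW(A)={$,c}  FOLLOW(B)={$,a,b,c}  FOLLOW(C)={$,c}

FOLLOW(B) = ["$", "a", "b", "c"]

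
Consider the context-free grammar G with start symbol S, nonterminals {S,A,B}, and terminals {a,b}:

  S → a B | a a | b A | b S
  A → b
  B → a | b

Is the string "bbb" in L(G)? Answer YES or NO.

Convert to CNF:
  S -> T0 B | T0 T0 | T1 A | T1 S
  A -> b
  B -> a | b
  T0 -> a
  T1 -> b

CYK table (by increasing span):
  T[0,0] 'b' = {A,B,T1}  orig:{A,B}
  T[1,1] 'b' = {A,B,T1}  orig:{A,B}
  T[2,2] 'b' = {A,B,T1}  orig:{A,B}
  T[0,1] 'bb' = {S}
  T[1,2] 'bb' = {S}
  T[0,2] 'bbb' = {S}

S ∈ T[0,2] ⇒ YES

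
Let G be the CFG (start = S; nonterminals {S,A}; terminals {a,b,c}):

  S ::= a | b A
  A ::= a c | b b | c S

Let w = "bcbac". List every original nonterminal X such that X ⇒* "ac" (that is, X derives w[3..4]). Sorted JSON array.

CNF form of G:
  S -> T2 A | a
  A -> T0 T1 | T1 S | T2 T2
  T0 -> a
  T1 -> c
  T2 -> b

CYK table (by increasing span) — only the sub-triangle for w[3..4]:
  [3..3]={S,T0}  "a"  orig:{S}
  [4..4]={T1}  "c"  orig:{}
  [3..4]={A}  "ac"

Original NTs in T[3,4] deriving "ac": ["A"]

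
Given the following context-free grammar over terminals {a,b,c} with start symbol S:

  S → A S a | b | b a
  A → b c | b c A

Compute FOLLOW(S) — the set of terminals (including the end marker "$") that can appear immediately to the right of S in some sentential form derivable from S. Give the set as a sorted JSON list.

FIRST iteration:
round 1:
  A via A→b c: +{b}
  S via S→A S a: +{b}
  S: {b}  A: {b}
round 2: (stable)
  S: {b}  A: {b}

Compute FOLLOW by fixpoint:
initialize: $ ∈ FOLLOW(S)
round 1:
  S→A S a: FOLLOW(A) ⊇ FIRST(S) = {b}; new: +{b}
  S→A S a: FOLLOW(S) ⊇ FIRST(a) = {a}; new: +{a}
  FOLLOW[S]={$,a}  FOLLOW[A]={b}
round 2: — fixpoint
  FOLLOW[S]={$,a}  FOLLOW[A]={b}

FOLLOW(S) = ["$", "a"]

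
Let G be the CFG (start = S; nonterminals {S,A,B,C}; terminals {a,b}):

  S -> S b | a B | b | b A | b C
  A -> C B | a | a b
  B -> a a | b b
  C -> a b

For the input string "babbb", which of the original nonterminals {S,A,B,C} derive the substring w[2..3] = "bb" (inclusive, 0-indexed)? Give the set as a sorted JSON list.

Convert to CNF:
  S -> S T1 | T0 B | T1 A | T1 C | b
  A -> C B | T0 T1 | a
  B -> T0 T0 | T1 T1
  C -> T0 T1
  T0 -> a
  T1 -> b

Fill CYK table bottom-up (cells [i..j] with 2 ≤ i ≤ j ≤ 3 only):
  T[2,2] 'b' = {S,T1}  orig:{S}
  T[3,3] 'b' = {S,T1}  orig:{S}
  T[2,3] 'bb' = {B,S}

Original NTs in T[2,3] deriving "bb": ["B", "S"]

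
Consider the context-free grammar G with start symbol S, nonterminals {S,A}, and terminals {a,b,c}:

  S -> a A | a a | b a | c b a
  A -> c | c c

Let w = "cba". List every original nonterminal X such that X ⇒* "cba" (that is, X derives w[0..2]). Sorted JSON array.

CNF form of G:
  S -> T0 X3 | T1 A | T1 T1 | T2 T1
  A -> T0 T0 | c
  T0 -> c
  T1 -> a
  T2 -> b
  X3 -> T2 T1

CYK fill, restricted to cells inside w[0..2]:
  [0..0]={A,T0}  "c"  orig:{A}
  [1..1]={T2}  "b"  orig:{}
  [2..2]={T1}  "a"  orig:{}
  [0..1]=∅  "cb"
  [1..2]={S,X3}  "ba"  orig:{S}
  [0..2]={S}  "cba"

Original NTs in T[0,2] deriving "cba": ["S"]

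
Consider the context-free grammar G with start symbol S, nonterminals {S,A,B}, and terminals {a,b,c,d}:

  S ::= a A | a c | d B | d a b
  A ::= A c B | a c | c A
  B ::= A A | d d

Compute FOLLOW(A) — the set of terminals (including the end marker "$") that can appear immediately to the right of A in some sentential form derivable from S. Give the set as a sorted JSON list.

FIRST iteration:
[1]
  A via A→a c: +{a}
  A via A→c A: +{c}
  B via B→A A: +{a,c}
  B via B→d d: +{d}
  S via S→a A: +{a}
  S via S→d B: +{d}
  S: {a,d}  A: {a,c}  B: {a,c,d}
[2] (stable)
  S: {a,d}  A: {a,c}  B: {a,c,d}

FOLLOW iteration:
seed FOLLOW(S) with $
iter 1:
  A→A c B: FOLLOW(A) ⊇ FIRST(c) = {c}; new: +{c}
  A→A c B: FOLLOW(B) ⊇ FOLLOW(A) ⊇ {c}; new: +{c}
  B→A A: FOLLOW(A) ⊇ FIRST(A) = {a,c}; new: +{a}
  S→a A: FOLLOW(A) ⊇ FOLLOW(S) ⊇ {$}; new: +{$}
  S→d B: FOLLOW(B) ⊇ FOLLOW(S) ⊇ {$}; new: +{$}
  S: {$}  A: {$,a,c}  B: {$,c}
iter 2:
  A→A c B: FOLLOW(B) ⊇ FOLLOW(A) ⊇ {$,a,c}; new: +{a}
  S: {$}  A: {$,a,c}  B: {$,a,c}
iter 3: — fixpoint
  S: {$}  A: {$,a,c}  B: {$,a,c}

FOLLOW(A) = ["$", "a", "c"]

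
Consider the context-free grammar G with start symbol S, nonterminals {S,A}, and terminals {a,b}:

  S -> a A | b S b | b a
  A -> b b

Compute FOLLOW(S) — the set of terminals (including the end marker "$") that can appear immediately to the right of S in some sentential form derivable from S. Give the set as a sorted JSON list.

FIRST iteration:
[1]
  A via A→b b: +{b}
  S via S→a A: +{a}
  S via S→b S b: +{b}
  S: {a,b}  A: {b}
[2] (stable)
  S: {a,b}  A: {b}

FOLLOW iteration:
FOLLOW(S) := {$}
iter 1:
  S→a A: FOLLOW(A) ⊇ FOLLOW(S) ⊇ {$}; new: +{$}
  S→b S b: FOLLOW(S) ⊇ FIRST(b) = {b}; new: +{b}
  FOLLOW[S]={$,b}  FOLLOW[A]={$}
iter 2:
  S→a A: FOLLOW(A) ⊇ FOLLOW(S) ⊇ {$,b}; new: +{b}
  FOLLOW[S]={$,b}  FOLLOW[A]={$,b}
iter 3: done
  FOLLOW[S]={$,b}  FOLLOW[A]={$,b}

FOLLOW(S) = ["$", "b"]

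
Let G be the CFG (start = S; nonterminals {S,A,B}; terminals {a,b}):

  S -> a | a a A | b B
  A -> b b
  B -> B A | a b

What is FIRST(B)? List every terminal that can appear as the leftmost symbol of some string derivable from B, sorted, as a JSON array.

FIRST iteration:
pass 1:
  A via A→b b: +{b}
  B via B→a b: +{a}
  S via S→a: +{a}
  S via S→b B: +{b}
  FIRST(S)={a,b}  FIRST(A)={b}  FIRST(B)={a}
pass 2: done
  FIRST(S)={a,b}  FIRST(A)={b}  FIRST(B)={a}

FIRST(B) = ["a"]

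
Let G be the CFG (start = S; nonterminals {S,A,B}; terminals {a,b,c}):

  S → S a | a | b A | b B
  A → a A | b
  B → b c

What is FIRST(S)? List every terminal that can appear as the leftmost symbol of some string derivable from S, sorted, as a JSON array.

FIRST sets, iterate to fixpoint:
round 1:
  A via A→a A: +{a}
  A via A→b: +{b}
  B via B→b c: +{b}
  S via S→a: +{a}
  S via S→b A: +{b}
  FIRST[S]={a,b}  FIRST[A]={a,b}  FIRST[B]={b}
round 2: done
  FIRST[S]={a,b}  FIRST[A]={a,b}  FIRST[B]={b}

FIRST(S) = ["a", "b"]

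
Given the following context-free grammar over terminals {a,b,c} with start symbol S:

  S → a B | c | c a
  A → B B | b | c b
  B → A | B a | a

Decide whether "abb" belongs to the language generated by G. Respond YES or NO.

Convert to CNF:
  S -> T0 T2 | T2 B | c
  A -> B B | T0 T1 | b
  B -> B B | B T2 | T0 T1 | a | b
  T0 -> c
  T1 -> b
  T2 -> a

CYK fill:
  [0..0]={B,T2}  "a"  orig:{B}
  [1..1]={A,B,T1}  "b"  orig:{A,B}
  [2..2]={A,B,T1}  "b"  orig:{A,B}
  [0..1]={A,B,S}  "ab"
  [1..2]={A,B}  "bb"
  [0..2]={A,B,S}  "abb"

S ∈ T[0,2] ⇒ YES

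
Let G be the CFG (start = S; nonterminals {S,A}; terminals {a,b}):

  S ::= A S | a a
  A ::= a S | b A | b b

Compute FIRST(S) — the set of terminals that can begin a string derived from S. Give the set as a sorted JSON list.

Compute FIRST by fixpoint:
[1]
  A via A→a S: +{a}
  A via A→b A: +{b}
  S via S→A S: +{a,b}
  S: {a,b}  A: {a,b}
[2] (stable)
  S: {a,b}  A: {a,b}

FIRST(S) = ["a", "b"]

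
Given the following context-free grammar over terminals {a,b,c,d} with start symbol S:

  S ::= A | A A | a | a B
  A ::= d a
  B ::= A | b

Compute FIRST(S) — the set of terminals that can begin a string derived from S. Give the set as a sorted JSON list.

FIRST iteration:
iter 1:
  A via A→d a: +{d}
  B via B→A: +{d}
  B via B→b: +{b}
  S via S→A: +{d}
  S via S→a: +{a}
  FIRST(S)={a,d}  FIRST(A)={d}  FIRST(B)={b,d}
iter 2: (stable)
  FIRST(S)={a,d}  FIRST(A)={d}  FIRST(B)={b,d}

FIRST(S) = ["a", "d"]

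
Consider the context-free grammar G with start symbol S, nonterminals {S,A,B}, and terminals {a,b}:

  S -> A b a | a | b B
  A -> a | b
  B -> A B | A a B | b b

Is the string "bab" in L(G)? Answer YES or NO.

CNF form of G:
  S -> A X3 | T1 B | a
  A -> a | b
  B -> A B | A X2 | T1 T1
  T0 -> a
  T1 -> b
  X2 -> T0 B
  X3 -> T1 T0

CYK table (by increasing span):
  T[0,0] 'b' = {A,T1}  orig:{A}
  T[1,1] 'a' = {A,S,T0}  orig:{A,S}
  T[2,2] 'b' = {A,T1}  orig:{A}
  T[0,1] 'ba' = {X3}  orig:{}
  T[1,2] 'ab' = ∅
  T[0,2] 'bab' = ∅

S ∉ T[0,2] ⇒ NO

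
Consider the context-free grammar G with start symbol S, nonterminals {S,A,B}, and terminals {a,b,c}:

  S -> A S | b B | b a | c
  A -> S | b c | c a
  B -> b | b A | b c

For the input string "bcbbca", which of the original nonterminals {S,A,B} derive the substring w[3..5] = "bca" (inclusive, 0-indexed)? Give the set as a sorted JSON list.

Convert to CNF:
  S -> A S | T0 B | T0 T1 | c
  A -> A S | T0 B | T0 T1 | T0 T2 | T2 T1 | c
  B -> T0 A | T0 T2 | b
  T0 -> b
  T1 -> a
  T2 -> c

CYK fill — only the sub-triangle for w[3..5]:
  T[3,3] 'b' = {B,T0}  orig:{B}
  T[4,4] 'c' = {A,S,T2}  orig:{A,S}
  T[5,5] 'a' = {T1}  orig:{}
  T[3,4] 'bc' = {A,B}
  T[4,5] 'ca' = {A}
  T[3,5] 'bca' = {B}

Original NTs in T[3,5] deriving "bca": ["B"]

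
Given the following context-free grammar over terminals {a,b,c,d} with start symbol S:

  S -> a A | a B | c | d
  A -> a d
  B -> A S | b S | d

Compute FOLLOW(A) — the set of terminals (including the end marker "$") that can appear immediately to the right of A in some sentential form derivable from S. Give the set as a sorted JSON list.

Compute FIRST by fixpoint:
[1]
  A via A→a d: +{a}
  B via B→A S: +{a}
  B via B→b S: +{b}
  B via B→d: +{d}
  S via S→a A: +{a}
  S via S→c: +{c}
  S via S→d: +{d}
  FIRST[S]={a,c,d}  FIRST[A]={a}  FIRST[B]={a,b,d}
[2] (stable)
  FIRST[S]={a,c,d}  FIRST[A]={a}  FIRST[B]={a,b,d}

FOLLOW iteration:
initialize: $ ∈ FOLLOW(S)
[1]
  B→A S: FOLLOW(A) ⊇ FIRST(S) = {a,c,d}; new: +{a,c,d}
  S→a A: FOLLOW(A) ⊇ FOLLOW(S) ⊇ {$}; new: +{$}
  S→a B: FOLLOW(B) ⊇ FOLLOW(S) ⊇ {$}; new: +{$}
  FOLLOW[S]={$}  FOLLOW[A]={$,a,c,d}  FOLLOW[B]={$}
[2] (no change)
  FOLLOW[S]={$}  FOLLOW[A]={$,a,c,d}  FOLLOW[B]={$}

FOLLOW(A) = ["$", "a", "c", "d"]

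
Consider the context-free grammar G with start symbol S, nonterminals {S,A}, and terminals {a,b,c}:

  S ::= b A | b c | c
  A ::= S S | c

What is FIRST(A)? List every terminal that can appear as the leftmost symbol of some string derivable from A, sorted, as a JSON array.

Compute FIRST by fixpoint:
iter 1:
  A via A→c: +{c}
  S via S→b A: +{b}
  S via S→c: +{c}
  FIRST[S]={b,c}  FIRST[A]={c}
iter 2:
  A via A→S S: +{b}
  FIRST[S]={b,c}  FIRST[A]={b,c}
iter 3: (no change)
  FIRST[S]={b,c}  FIRST[A]={b,c}

FIRST(A) = ["b", "c"]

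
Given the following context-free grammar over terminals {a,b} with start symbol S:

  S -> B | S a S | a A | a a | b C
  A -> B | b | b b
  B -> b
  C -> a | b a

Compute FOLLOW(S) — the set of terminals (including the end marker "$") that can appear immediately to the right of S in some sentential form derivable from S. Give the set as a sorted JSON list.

Compute FIRST by fixpoint:
pass 1:
  A via A→b: +{b}
  B via B→b: +{b}
  C via C→a: +{a}
  C via C→b a: +{b}
  S via S→B: +{b}
  S via S→a A: +{a}
  S: {a,b}  A: {b}  B: {b}  C: {a,b}
pass 2: (stable)
  S: {a,b}  A: {b}  B: {b}  C: {a,b}

FOLLOW iteration:
initialize: $ ∈ FOLLOW(S)
iter 1:
  S→B: FOLLOW(B) ⊇ FOLLOW(S) ⊇ {$}; new: +{$}
  S→S a S: FOLLOW(S) ⊇ FIRST(a) = {a}; new: +{a}
  S→a A: FOLLOW(A) ⊇ FOLLOW(S) ⊇ {$,a}; new: +{$,a}
  S→b C: FOLLOW(C) ⊇ FOLLOW(S) ⊇ {$,a}; new: +{$,a}
  FOLLOW(S)={$,a}  FOLLOW(A)={$,a}  FOLLOW(B)={$}  FOLLOW(C)={$,a}
iter 2:
  A→B: FOLLOW(B) ⊇ FOLLOW(A) ⊇ {$,a}; new: +{a}
  FOLLOW(S)={$,a}  FOLLOW(A)={$,a}  FOLLOW(B)={$,a}  FOLLOW(C)={$,a}
iter 3: done
  FOLLOW(S)={$,a}  FOLLOW(A)={$,a}  FOLLOW(B)={$,a}  FOLLOW(C)={$,a}

FOLLOW(S) = ["$", "a"]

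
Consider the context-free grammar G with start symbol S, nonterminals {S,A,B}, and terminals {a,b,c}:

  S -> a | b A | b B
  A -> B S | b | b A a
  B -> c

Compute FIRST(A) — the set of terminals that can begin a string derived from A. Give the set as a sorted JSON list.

Compute FIRST by fixpoint:
pass 1:
  A via A→b: +{b}
  B via B→c: +{c}
  S via S→a: +{a}
  S via S→b A: +{b}
  FIRST(S)={a,b}  FIRST(A)={b}  FIRST(B)={c}
pass 2:
  A via A→B S: +{c}
  FIRST(S)={a,b}  FIRST(A)={b,c}  FIRST(B)={c}
pass 3: — fixpoint
  FIRST(S)={a,b}  FIRST(A)={b,c}  FIRST(B)={c}

FIRST(A) = ["b", "c"]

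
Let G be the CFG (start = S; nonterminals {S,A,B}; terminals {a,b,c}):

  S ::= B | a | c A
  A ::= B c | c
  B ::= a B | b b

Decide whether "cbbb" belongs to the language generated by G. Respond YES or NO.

CNF form of G:
  S -> T0 A | T1 B | T2 T2 | a
  A -> B T0 | c
  B -> T1 B | T2 T2
  T0 -> c
  T1 -> a
  T2 -> b

Fill CYK table bottom-up:
  [0..0]={A,T0}  "c"  orig:{A}
  [1..1]={T2}  "b"  orig:{}
  [2..2]={T2}  "b"  orig:{}
  [3..3]={T2}  "b"  orig:{}
  [0..1]=∅  "cb"
  [1..2]={B,S}  "bb"
  [2..3]={B,S}  "bb"
  [0..2]=∅  "cbb"
  [1..3]=∅  "bbb"
  [0..3]=∅  "cbbb"

S ∉ T[0,3] ⇒ NO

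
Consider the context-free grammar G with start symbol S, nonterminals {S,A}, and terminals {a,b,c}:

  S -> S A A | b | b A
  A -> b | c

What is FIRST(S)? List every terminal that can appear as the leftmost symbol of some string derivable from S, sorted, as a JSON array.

Compute FIRST by fixpoint:
[1]
  A via A→b: +{b}
  A via A→c: +{c}
  S via S→b: +{b}
  FIRST[S]={b}  FIRST[A]={b,c}
[2] — fixpoint
  FIRST[S]={b}  FIRST[A]={b,c}

FIRST(S) = ["b"]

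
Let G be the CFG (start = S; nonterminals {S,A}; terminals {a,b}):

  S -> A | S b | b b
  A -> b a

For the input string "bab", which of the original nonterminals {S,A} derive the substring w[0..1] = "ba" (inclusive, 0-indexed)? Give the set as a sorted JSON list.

Convert to CNF:
  S -> S T0 | T0 T0 | T0 T1
  A -> T0 T1
  T0 -> b
  T1 -> a

Fill CYK table bottom-up, restricted to cells inside w[0..1]:
  T[0,0] 'b' = {T0}  orig:{}
  T[1,1] 'a' = {T1}  orig:{}
  T[0,1] 'ba' = {A,S}

Original NTs in T[0,1] deriving "ba": ["A", "S"]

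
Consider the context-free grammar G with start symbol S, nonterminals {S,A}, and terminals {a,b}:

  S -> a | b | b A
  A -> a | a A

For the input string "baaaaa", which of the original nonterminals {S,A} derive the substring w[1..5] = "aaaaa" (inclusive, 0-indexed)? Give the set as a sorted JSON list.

CNF form of G:
  S -> T1 A | a | b
  A -> T0 A | a
  T0 -> a
  T1 -> b

CYK table (by increasing span) (cells [i..j] with 1 ≤ i ≤ j ≤ 5 only):
  [1..1]={A,S,T0}  "a"  orig:{A,S}
  [2..2]={A,S,T0}  "a"  orig:{A,S}
  [3..3]={A,S,T0}  "a"  orig:{A,S}
  [4..4]={A,S,T0}  "a"  orig:{A,S}
  [5..5]={A,S,T0}  "a"  orig:{A,S}
  [1..2]={A}  "aa"
  [2..3]={A}  "aa"
  [3..4]={A}  "aa"
  [4..5]={A}  "aa"
  [1..3]={A}  "aaa"
  [2..4]={A}  "aaa"
  [3..5]={A}  "aaa"
  [1..4]={A}  "aaaa"
  [2..5]={A}  "aaaa"
  [1..5]={A}  "aaaaa"

Original NTs in T[1,5] deriving "aaaaa": ["A"]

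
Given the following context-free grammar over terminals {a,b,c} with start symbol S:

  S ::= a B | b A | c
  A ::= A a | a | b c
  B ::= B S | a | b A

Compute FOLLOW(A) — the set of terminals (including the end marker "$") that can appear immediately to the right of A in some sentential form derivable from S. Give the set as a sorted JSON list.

FIRST iteration:
[1]
  A via A→a: +{a}
  A via A→b c: +{b}
  B via B→a: +{a}
  B via B→b A: +{b}
  S via S→a B: +{a}
  S via S→b A: +{b}
  S via S→c: +{c}
  S: {a,b,c}  A: {a,b}  B: {a,b}
[2] (stable)
  S: {a,b,c}  A: {a,b}  B: {a,b}

FOLLOW sets:
initialize: $ ∈ FOLLOW(S)
round 1:
  A→A a: FOLLOW(A) ⊇ FIRST(a) = {a}; new: +{a}
  B→B S: FOLLOW(B) ⊇ FIRST(S) = {a,b,c}; new: +{a,b,c}
  B→B S: FOLLOW(S) ⊇ FOLLOW(B) ⊇ {a,b,c}; new: +{a,b,c}
  B→b A: FOLLOW(A) ⊇ FOLLOW(B) ⊇ {a,b,c}; new: +{b,c}
  S→a B: FOLLOW(B) ⊇ FOLLOW(S) ⊇ {$,a,b,c}; new: +{$}
  S→b A: FOLLOW(A) ⊇ FOLLOW(S) ⊇ {$,a,b,c}; new: +{$}
  FOLLOW(S)={$,a,b,c}  FOLLOW(A)={$,a,b,c}  FOLLOW(B)={$,a,b,c}
round 2: (no change)
  FOLLOW(S)={$,a,b,c}  FOLLOW(A)={$,a,b,c}  FOLLOW(B)={$,a,b,c}

FOLLOW(A) = ["$", "a", "b", "c"]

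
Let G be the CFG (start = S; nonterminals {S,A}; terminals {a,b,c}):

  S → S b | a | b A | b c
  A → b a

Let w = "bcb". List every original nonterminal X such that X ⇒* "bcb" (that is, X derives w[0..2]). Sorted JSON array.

CNF form of G:
  S -> S T0 | T0 A | T0 T2 | a
  A -> T0 T1
  T0 -> b
  T1 -> a
  T2 -> c

Fill CYK table bottom-up, restricted to cells inside w[0..2]:
  [0..0]={T0}  "b"  orig:{}
  [1..1]={T2}  "c"  orig:{}
  [2..2]={T0}  "b"  orig:{}
  [0..1]={S}  "bc"
  [1..2]=∅  "cb"
  [0..2]={S}  "bcb"

Original NTs in T[0,2] deriving "bcb": ["S"]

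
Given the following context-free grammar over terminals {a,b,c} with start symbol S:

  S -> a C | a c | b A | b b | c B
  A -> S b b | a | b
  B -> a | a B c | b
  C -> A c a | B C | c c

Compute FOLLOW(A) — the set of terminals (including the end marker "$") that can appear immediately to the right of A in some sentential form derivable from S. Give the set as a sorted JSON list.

Compute FIRST by fixpoint:
pass 1:
  A via A→a: +{a}
  A via A→b: +{b}
  B via B→a: +{a}
  B via B→b: +{b}
  C via C→A c a: +{a,b}
  C via C→c c: +{c}
  S via S→a C: +{a}
  S via S→b A: +{b}
  S via S→c B: +{c}
  FIRST(S)={a,b,c}  FIRST(A)={a,b}  FIRST(B)={a,b}  FIRST(C)={a,b,c}
pass 2:
  A via A→S b b: +{c}
  FIRST(S)={a,b,c}  FIRST(A)={a,b,c}  FIRST(B)={a,b}  FIRST(C)={a,b,c}
pass 3: (stable)
  FIRST(S)={a,b,c}  FIRST(A)={a,b,c}  FIRST(B)={a,b}  FIRST(C)={a,b,c}

FOLLOW sets:
FOLLOW(S) := {$}
iter 1:
  A→S b b: FOLLOW(S) ⊇ FIRST(b) = {b}; new: +{b}
  B→a B c: FOLLOW(B) ⊇ FIRST(c) = {c}; new: +{c}
  C→A c a: FOLLOW(A) ⊇ FIRST(c) = {c}; new: +{c}
  C→B C: FOLLOW(B) ⊇ FIRST(C) = {a,b,c}; new: +{a,b}
  S→a C: FOLLOW(C) ⊇ FOLLOW(S) ⊇ {$,b}; new: +{$,b}
  S→b A: FOLLOW(A) ⊇ FOLLOW(S) ⊇ {$,b}; new: +{$,b}
  S→c B: FOLLOW(B) ⊇ FOLLOW(S) ⊇ {$,b}; new: +{$}
  S: {$,b}  A: {$,b,c}  B: {$,a,b,c}  C: {$,b}
iter 2: (no change)
  S: {$,b}  A: {$,b,c}  B: {$,a,b,c}  C: {$,b}

FOLLOW(A) = ["$", "b", "c"]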